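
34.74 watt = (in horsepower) 0.04659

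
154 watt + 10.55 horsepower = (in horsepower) 10.76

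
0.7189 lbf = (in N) 3.198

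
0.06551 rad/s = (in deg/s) 3.753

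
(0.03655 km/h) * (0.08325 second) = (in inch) 0.03328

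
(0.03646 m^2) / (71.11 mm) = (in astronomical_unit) 3.427e-12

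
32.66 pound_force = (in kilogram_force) 14.81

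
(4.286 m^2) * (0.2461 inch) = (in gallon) 7.078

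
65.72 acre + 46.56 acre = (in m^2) 4.544e+05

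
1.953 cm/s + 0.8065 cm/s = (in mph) 0.06173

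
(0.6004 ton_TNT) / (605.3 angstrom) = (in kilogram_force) 4.232e+15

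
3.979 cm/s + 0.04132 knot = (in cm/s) 6.105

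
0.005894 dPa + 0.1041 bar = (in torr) 78.08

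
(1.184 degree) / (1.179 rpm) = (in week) 2.767e-07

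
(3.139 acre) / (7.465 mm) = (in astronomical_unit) 1.138e-05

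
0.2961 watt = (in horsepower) 0.0003971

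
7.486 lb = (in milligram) 3.396e+06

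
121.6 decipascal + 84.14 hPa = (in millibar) 84.26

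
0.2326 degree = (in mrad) 4.06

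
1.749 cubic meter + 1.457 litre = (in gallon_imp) 385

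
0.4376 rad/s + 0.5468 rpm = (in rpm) 4.726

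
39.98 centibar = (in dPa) 3.998e+05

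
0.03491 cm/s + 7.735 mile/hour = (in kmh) 12.45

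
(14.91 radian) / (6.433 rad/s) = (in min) 0.03863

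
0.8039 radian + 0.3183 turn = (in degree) 160.6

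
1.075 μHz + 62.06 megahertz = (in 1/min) 3.724e+09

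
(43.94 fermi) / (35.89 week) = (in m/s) 2.024e-21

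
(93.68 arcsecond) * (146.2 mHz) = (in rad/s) 6.64e-05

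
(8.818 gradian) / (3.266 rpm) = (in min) 0.00675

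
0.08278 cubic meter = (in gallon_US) 21.87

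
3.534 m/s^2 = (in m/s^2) 3.534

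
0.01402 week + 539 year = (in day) 1.967e+05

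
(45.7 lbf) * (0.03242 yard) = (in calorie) 1.44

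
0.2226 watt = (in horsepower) 0.0002985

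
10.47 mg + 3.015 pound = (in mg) 1.368e+06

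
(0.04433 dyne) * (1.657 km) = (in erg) 7345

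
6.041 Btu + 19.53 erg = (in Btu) 6.041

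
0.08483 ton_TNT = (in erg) 3.549e+15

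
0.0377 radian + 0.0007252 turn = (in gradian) 2.69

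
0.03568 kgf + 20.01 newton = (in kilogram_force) 2.076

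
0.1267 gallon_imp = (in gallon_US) 0.1522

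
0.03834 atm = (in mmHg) 29.14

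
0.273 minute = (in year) 5.194e-07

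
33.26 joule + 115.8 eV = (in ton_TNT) 7.949e-09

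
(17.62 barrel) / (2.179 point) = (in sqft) 3.923e+04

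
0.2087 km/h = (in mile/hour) 0.1297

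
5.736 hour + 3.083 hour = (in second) 3.175e+04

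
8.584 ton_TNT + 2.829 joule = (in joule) 3.592e+10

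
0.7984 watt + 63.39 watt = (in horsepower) 0.08608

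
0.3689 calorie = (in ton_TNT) 3.689e-10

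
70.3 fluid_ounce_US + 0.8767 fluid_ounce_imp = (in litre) 2.104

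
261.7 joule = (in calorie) 62.55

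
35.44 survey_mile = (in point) 1.617e+08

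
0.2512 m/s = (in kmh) 0.9043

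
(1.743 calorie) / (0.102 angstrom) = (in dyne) 7.15e+16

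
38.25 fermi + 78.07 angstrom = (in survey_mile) 4.851e-12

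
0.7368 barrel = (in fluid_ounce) 3961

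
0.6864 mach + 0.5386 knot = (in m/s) 234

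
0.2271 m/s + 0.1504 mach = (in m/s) 51.44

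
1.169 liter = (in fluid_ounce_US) 39.53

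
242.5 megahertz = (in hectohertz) 2.425e+06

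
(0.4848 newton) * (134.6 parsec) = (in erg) 2.014e+25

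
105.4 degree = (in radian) 1.84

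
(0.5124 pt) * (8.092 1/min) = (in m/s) 2.438e-05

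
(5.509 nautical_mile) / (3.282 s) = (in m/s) 3109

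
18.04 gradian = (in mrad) 283.4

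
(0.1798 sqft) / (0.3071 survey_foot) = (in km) 0.0001785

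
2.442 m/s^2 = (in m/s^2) 2.442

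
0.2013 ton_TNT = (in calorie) 2.013e+08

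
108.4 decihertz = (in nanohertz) 1.084e+10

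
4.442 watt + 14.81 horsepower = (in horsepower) 14.82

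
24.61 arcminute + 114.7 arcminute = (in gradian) 2.58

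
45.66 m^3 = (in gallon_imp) 1.004e+04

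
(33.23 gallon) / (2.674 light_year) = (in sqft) 5.352e-17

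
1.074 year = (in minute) 5.645e+05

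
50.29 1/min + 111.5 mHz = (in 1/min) 56.98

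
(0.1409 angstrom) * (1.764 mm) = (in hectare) 2.485e-18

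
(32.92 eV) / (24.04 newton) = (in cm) 2.194e-17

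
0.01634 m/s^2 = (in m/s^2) 0.01634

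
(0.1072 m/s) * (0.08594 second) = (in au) 6.158e-14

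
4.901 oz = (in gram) 138.9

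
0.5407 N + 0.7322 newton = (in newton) 1.273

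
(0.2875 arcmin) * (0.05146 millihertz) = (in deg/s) 2.466e-07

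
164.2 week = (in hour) 2.759e+04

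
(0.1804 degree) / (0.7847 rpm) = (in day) 4.435e-07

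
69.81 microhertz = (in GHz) 6.981e-14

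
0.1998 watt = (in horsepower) 0.0002679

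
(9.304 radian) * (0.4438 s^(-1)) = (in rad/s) 4.129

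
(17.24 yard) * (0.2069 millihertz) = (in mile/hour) 0.007296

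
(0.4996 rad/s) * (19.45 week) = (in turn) 9.353e+05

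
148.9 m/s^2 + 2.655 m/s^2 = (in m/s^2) 151.6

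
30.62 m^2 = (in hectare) 0.003062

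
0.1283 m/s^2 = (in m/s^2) 0.1283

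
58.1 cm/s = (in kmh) 2.092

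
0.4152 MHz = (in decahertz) 4.152e+04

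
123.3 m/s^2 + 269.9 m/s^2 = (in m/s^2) 393.2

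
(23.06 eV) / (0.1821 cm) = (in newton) 2.029e-15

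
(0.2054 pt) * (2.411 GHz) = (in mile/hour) 3.908e+05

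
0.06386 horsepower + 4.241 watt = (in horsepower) 0.06955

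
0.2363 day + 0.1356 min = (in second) 2.042e+04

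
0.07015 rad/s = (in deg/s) 4.019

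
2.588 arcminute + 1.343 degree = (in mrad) 24.19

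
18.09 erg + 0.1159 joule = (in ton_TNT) 2.77e-11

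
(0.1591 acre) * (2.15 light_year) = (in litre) 1.31e+22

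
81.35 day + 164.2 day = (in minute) 3.536e+05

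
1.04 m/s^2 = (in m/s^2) 1.04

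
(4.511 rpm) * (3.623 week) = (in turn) 1.647e+05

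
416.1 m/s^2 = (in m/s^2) 416.1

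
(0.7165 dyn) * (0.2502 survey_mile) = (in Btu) 2.734e-06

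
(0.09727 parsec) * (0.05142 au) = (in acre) 5.705e+21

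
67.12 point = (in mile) 1.471e-05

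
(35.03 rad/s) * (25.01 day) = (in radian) 7.57e+07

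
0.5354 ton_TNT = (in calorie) 5.354e+08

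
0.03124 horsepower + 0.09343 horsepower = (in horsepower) 0.1247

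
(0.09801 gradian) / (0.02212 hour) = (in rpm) 0.0001846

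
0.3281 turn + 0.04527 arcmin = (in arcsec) 4.252e+05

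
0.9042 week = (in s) 5.469e+05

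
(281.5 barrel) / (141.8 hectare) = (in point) 0.08947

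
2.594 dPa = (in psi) 3.762e-05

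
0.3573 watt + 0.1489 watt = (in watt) 0.5062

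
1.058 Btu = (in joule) 1116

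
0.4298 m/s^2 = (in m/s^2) 0.4298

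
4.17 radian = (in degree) 238.9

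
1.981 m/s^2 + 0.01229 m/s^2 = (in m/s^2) 1.993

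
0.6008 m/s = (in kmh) 2.163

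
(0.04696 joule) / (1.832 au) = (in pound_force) 3.852e-14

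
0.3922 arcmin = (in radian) 0.0001141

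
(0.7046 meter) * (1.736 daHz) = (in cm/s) 1223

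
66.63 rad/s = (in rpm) 636.3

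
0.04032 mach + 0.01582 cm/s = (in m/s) 13.73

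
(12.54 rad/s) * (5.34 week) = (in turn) 6.446e+06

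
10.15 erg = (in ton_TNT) 2.426e-16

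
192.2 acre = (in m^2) 7.778e+05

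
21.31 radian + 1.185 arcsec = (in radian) 21.31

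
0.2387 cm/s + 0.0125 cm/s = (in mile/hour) 0.005619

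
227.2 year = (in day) 8.293e+04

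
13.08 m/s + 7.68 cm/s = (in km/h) 47.36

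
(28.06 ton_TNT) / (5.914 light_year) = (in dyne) 0.2098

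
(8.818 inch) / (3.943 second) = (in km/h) 0.2045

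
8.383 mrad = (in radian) 0.008383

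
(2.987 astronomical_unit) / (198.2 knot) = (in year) 139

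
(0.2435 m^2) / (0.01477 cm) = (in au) 1.102e-08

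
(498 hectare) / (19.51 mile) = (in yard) 173.5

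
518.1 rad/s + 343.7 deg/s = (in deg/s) 3.003e+04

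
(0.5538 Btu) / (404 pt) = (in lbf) 921.6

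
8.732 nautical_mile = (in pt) 4.584e+07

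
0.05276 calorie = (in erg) 2.207e+06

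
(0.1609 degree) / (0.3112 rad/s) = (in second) 0.009024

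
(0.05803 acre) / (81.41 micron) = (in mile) 1792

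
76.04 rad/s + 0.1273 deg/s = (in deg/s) 4357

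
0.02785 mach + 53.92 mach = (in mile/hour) 4.109e+04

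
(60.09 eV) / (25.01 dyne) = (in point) 1.091e-10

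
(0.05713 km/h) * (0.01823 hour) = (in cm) 104.1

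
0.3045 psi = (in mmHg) 15.75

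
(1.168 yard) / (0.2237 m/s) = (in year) 1.514e-07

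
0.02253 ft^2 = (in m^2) 0.002093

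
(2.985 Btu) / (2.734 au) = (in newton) 7.7e-09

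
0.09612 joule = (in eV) 5.999e+17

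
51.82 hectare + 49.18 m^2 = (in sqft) 5.578e+06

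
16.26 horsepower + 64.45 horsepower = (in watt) 6.019e+04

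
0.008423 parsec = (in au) 1737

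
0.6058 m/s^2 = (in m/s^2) 0.6058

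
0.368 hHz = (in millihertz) 3.68e+04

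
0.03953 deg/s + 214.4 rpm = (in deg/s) 1286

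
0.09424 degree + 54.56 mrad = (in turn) 0.008945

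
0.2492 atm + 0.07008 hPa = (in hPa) 252.6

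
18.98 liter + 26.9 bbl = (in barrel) 27.02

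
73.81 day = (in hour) 1771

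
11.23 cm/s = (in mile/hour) 0.2512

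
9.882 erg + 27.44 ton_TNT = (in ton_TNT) 27.44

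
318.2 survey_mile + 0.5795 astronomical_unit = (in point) 2.457e+14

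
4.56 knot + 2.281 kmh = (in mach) 0.00875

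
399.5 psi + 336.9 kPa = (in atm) 30.51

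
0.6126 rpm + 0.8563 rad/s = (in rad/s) 0.9205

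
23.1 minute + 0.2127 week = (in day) 1.505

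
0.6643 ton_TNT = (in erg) 2.779e+16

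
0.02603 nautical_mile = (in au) 3.222e-10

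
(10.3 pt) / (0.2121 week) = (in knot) 5.506e-08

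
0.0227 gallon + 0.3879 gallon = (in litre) 1.554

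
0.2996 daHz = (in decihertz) 29.96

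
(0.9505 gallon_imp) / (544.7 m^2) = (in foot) 2.603e-05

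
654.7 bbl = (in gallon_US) 2.75e+04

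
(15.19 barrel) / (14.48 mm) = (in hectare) 0.01668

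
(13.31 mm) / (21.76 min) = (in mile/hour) 2.28e-05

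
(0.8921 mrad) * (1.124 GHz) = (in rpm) 9.575e+06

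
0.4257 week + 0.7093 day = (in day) 3.689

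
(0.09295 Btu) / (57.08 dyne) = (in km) 171.8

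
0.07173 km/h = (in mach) 5.852e-05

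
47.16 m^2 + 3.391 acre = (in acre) 3.403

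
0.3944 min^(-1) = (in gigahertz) 6.573e-12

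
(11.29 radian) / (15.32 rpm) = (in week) 1.164e-05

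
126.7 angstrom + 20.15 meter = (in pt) 5.712e+04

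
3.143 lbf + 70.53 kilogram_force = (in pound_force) 158.6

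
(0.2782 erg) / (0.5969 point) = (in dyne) 13.21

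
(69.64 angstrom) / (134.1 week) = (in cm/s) 8.587e-15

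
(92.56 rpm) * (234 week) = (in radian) 1.372e+09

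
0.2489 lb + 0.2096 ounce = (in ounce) 4.192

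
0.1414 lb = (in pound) 0.1414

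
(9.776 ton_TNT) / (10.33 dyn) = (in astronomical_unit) 2647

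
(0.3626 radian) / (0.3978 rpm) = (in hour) 0.002418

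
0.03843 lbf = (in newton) 0.1709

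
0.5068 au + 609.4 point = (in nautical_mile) 4.094e+07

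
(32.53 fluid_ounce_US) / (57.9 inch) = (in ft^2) 0.007041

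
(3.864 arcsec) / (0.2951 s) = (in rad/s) 6.348e-05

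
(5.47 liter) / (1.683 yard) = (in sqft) 0.03826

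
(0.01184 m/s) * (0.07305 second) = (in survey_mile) 5.374e-07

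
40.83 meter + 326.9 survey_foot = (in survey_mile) 0.08728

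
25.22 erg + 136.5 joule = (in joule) 136.5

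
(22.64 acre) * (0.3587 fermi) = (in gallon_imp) 7.229e-09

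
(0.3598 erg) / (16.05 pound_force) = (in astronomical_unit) 3.369e-21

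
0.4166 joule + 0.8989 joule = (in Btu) 0.001247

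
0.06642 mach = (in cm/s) 2262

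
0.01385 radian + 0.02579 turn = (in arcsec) 3.628e+04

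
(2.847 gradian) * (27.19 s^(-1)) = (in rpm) 11.61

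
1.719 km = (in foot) 5640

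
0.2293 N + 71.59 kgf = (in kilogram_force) 71.61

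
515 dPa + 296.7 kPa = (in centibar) 296.8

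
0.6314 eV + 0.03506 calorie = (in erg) 1.467e+06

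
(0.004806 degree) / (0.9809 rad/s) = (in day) 9.897e-10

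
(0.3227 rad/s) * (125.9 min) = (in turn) 388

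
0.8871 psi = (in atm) 0.06036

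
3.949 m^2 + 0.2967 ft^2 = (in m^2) 3.977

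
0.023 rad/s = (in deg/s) 1.318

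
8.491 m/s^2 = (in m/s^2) 8.491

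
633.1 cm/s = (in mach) 0.01859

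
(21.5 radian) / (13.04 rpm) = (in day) 0.0001822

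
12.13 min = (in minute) 12.13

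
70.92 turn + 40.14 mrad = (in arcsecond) 9.192e+07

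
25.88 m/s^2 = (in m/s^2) 25.88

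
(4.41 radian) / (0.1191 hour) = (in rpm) 0.09822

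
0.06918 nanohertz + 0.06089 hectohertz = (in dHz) 60.89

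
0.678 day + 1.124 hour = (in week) 0.1035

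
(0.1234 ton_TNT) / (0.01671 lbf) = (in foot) 2.279e+10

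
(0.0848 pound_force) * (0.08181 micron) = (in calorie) 7.376e-09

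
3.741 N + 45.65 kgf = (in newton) 451.4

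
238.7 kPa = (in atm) 2.356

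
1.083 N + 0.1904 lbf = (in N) 1.93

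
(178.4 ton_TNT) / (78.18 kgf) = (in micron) 9.736e+14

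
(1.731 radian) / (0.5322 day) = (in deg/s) 0.002157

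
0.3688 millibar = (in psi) 0.005349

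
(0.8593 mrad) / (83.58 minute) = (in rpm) 1.636e-06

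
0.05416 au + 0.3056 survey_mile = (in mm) 8.102e+12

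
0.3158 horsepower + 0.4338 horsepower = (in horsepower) 0.7496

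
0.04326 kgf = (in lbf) 0.09537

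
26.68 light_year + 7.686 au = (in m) 2.524e+17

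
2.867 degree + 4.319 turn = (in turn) 4.327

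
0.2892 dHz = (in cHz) 2.892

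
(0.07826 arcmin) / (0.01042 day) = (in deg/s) 1.449e-06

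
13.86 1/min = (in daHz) 0.0231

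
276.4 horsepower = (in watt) 2.061e+05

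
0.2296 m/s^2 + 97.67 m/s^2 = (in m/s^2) 97.9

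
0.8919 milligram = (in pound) 1.966e-06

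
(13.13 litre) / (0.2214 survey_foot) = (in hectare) 1.946e-05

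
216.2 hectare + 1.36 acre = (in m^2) 2.168e+06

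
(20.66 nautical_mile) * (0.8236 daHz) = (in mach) 925.5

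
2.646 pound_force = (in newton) 11.77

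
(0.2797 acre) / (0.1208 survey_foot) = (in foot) 1.009e+05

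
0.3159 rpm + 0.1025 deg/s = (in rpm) 0.333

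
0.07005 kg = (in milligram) 7.005e+04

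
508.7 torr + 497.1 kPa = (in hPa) 5649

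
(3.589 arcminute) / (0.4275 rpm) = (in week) 3.856e-08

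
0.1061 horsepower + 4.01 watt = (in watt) 83.13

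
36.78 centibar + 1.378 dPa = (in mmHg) 275.9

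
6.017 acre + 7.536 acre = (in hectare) 5.485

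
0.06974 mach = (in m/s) 23.75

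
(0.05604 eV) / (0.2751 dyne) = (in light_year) 3.45e-31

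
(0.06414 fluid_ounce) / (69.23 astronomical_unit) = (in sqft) 1.971e-18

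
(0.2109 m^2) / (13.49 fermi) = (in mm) 1.563e+16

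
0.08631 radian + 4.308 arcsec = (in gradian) 5.496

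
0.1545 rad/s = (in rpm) 1.475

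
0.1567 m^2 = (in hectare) 1.567e-05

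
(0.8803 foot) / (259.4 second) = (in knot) 0.002011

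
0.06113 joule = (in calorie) 0.01461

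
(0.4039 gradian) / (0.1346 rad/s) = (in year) 1.495e-09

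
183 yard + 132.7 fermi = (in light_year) 1.769e-14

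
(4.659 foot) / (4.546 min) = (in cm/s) 0.5206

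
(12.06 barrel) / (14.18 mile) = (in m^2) 8.402e-05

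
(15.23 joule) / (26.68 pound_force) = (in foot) 0.421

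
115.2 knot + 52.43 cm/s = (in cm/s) 5979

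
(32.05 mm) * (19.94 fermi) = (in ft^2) 6.879e-15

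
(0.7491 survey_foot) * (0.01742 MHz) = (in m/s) 3977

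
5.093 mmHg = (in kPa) 0.679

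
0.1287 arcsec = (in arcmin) 0.002145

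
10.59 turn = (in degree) 3812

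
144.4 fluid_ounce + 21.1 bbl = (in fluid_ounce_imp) 1.182e+05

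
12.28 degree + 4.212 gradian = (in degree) 16.07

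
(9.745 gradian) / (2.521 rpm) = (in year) 1.839e-08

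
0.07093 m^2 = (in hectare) 7.093e-06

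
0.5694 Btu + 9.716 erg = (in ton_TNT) 1.436e-07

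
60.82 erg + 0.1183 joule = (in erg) 1.183e+06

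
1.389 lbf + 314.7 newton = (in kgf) 32.72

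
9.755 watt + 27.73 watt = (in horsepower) 0.05027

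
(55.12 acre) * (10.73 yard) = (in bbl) 1.377e+07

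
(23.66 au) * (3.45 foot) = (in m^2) 3.722e+12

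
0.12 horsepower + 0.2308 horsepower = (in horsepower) 0.3508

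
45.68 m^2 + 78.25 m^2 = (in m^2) 123.9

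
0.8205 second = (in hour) 0.0002279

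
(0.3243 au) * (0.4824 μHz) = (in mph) 5.235e+04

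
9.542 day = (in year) 0.02614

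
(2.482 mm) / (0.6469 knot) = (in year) 2.365e-10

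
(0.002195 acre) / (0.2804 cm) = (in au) 2.118e-08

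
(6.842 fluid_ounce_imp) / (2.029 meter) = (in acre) 2.368e-08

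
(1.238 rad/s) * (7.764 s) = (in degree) 550.7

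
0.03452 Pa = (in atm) 3.407e-07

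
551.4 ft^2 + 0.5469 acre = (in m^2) 2264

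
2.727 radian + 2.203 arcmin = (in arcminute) 9377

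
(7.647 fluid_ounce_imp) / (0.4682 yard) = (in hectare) 5.075e-08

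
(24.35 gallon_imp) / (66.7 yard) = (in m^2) 0.001815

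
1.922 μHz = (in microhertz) 1.922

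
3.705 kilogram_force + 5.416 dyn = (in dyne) 3.633e+06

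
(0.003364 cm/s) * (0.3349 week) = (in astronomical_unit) 4.555e-11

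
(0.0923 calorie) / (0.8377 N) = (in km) 0.000461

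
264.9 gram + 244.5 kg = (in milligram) 2.448e+08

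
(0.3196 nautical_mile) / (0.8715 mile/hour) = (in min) 25.32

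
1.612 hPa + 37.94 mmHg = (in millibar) 52.19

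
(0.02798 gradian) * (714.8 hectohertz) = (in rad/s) 31.42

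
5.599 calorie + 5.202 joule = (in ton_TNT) 6.842e-09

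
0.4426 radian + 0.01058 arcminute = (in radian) 0.4426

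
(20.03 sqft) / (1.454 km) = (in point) 3.628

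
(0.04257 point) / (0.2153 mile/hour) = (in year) 4.948e-12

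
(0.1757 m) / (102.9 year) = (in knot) 1.052e-10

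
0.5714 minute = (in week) 5.669e-05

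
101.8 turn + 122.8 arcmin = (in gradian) 4.072e+04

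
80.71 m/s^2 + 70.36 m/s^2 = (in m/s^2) 151.1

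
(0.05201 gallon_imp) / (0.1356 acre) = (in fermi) 4.309e+08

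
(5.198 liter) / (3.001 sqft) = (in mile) 1.158e-05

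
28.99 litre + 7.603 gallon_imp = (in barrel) 0.3997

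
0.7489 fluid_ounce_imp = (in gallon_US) 0.005621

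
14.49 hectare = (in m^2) 1.449e+05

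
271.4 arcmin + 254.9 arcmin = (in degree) 8.772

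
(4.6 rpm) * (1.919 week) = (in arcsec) 1.153e+11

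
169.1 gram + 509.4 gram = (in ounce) 23.93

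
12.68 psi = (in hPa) 874.3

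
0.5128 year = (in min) 2.695e+05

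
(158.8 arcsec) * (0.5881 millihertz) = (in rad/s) 4.528e-07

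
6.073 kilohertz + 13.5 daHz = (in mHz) 6.208e+06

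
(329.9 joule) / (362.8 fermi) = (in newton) 9.093e+14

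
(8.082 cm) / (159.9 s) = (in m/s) 0.0005054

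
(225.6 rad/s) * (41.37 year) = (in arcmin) 1.012e+15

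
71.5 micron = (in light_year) 7.558e-21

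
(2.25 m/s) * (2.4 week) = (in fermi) 3.266e+21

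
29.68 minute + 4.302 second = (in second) 1785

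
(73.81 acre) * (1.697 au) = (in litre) 7.583e+19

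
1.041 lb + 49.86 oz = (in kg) 1.886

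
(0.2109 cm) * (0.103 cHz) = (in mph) 4.859e-06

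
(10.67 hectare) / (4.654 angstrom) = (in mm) 2.293e+17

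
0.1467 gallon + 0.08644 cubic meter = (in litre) 87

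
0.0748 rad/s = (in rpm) 0.7143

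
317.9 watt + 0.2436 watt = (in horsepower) 0.4266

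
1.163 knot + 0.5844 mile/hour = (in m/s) 0.8595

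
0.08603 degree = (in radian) 0.001502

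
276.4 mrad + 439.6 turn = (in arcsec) 5.698e+08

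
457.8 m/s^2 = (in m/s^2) 457.8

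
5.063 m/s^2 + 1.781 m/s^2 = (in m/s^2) 6.844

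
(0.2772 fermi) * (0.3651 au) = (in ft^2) 0.000163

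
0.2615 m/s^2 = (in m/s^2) 0.2615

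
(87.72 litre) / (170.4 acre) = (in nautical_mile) 6.869e-11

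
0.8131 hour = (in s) 2927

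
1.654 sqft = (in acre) 3.797e-05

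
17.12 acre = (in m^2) 6.928e+04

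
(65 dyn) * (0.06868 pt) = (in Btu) 1.493e-11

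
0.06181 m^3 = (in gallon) 16.33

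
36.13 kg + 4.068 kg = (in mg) 4.02e+07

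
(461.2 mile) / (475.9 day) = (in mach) 5.301e-05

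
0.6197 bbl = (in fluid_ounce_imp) 3468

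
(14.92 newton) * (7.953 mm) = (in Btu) 0.0001125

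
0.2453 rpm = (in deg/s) 1.472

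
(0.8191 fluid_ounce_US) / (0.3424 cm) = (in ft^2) 0.07615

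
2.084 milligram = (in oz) 7.351e-05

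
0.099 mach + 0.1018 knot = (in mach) 0.09915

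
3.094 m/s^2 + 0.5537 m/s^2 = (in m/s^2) 3.648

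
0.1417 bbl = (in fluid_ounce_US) 761.8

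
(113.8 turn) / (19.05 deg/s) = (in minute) 35.84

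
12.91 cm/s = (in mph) 0.2888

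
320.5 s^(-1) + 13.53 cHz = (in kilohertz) 0.3206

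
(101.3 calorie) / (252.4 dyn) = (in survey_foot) 5.509e+05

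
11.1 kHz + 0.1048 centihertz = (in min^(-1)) 6.66e+05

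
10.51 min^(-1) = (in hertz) 0.1752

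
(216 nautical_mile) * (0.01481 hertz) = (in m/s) 5924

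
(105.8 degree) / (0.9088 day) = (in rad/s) 2.352e-05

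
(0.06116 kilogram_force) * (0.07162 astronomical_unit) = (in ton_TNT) 1.536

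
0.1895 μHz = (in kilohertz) 1.895e-10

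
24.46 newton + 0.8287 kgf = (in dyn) 3.259e+06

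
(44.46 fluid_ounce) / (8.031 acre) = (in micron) 0.04046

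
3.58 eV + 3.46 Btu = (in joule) 3650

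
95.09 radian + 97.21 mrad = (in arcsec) 1.963e+07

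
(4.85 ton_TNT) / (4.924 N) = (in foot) 1.352e+10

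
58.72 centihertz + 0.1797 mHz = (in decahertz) 0.05874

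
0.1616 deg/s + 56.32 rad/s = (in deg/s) 3227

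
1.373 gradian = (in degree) 1.236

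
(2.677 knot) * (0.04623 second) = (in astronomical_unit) 4.256e-13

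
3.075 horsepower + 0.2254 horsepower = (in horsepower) 3.3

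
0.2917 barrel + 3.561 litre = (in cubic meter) 0.04994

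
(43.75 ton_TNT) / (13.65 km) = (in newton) 1.341e+07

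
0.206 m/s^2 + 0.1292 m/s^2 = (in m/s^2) 0.3352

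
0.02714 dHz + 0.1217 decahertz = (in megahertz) 1.22e-06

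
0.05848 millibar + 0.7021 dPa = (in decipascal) 59.18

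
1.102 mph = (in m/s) 0.4926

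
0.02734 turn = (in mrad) 171.8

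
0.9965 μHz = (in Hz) 9.965e-07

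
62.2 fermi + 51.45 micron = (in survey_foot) 0.0001688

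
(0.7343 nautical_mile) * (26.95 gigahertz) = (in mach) 1.076e+11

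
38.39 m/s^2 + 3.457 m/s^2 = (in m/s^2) 41.85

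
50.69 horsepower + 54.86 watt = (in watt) 3.785e+04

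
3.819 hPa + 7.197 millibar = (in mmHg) 8.263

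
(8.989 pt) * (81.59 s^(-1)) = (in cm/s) 25.87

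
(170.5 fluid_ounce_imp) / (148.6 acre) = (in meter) 8.056e-09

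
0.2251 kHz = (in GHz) 2.251e-07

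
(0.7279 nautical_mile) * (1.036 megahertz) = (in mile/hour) 3.124e+09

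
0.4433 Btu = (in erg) 4.677e+09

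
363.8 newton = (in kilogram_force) 37.1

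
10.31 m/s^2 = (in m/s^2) 10.31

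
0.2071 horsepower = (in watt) 154.4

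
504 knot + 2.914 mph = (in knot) 506.5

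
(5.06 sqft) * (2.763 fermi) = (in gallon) 3.431e-13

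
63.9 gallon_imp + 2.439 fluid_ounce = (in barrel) 1.828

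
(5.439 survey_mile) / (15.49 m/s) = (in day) 0.00654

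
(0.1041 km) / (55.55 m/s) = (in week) 3.099e-06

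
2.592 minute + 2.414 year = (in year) 2.414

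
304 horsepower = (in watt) 2.267e+05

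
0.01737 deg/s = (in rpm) 0.002895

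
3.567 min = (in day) 0.002477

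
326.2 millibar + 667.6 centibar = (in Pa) 7.002e+05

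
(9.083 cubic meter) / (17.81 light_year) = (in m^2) 5.391e-17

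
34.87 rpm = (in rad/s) 3.652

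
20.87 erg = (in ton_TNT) 4.988e-16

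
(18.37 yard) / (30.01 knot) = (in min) 0.01813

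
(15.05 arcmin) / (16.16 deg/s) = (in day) 1.797e-07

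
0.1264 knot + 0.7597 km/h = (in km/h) 0.9938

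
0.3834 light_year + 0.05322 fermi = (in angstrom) 3.627e+25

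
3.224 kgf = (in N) 31.62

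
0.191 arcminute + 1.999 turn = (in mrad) 1.256e+04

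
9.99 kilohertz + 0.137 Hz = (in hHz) 99.9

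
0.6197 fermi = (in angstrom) 6.197e-06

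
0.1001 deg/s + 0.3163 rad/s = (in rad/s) 0.318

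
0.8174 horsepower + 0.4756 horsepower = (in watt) 964.2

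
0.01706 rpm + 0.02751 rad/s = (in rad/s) 0.0293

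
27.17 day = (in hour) 652.1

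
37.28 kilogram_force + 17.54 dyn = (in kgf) 37.28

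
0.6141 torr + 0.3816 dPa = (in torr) 0.6144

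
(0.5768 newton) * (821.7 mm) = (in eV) 2.958e+18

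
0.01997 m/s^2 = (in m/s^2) 0.01997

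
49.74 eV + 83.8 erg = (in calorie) 2.003e-06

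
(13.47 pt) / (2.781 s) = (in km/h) 0.006151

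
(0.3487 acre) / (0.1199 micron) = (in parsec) 3.814e-07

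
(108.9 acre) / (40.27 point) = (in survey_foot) 1.018e+08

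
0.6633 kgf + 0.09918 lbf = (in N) 6.946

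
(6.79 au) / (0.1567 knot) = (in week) 2.083e+07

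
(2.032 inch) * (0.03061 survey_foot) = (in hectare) 4.815e-08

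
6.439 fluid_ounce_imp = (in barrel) 0.001151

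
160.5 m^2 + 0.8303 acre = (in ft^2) 3.79e+04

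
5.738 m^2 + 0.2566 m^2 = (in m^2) 5.995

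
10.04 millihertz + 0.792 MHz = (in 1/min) 4.752e+07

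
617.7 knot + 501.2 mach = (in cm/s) 1.71e+07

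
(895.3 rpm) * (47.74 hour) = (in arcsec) 3.324e+12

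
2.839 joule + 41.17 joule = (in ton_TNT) 1.052e-08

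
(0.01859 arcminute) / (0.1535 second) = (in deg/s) 0.002018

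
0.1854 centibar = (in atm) 0.00183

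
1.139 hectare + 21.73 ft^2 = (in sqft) 1.226e+05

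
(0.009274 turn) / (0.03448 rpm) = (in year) 5.117e-07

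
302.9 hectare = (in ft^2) 3.26e+07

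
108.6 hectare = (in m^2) 1.086e+06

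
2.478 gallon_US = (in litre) 9.38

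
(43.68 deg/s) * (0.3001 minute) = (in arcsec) 2.831e+06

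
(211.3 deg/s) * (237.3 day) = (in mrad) 7.561e+10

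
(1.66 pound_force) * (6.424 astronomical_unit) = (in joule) 7.096e+12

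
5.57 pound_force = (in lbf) 5.57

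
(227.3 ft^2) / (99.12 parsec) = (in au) 4.615e-29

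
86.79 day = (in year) 0.2378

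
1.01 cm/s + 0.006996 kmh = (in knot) 0.02341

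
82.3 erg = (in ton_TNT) 1.967e-15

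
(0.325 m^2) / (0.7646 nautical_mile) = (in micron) 229.5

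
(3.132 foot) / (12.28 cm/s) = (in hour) 0.002159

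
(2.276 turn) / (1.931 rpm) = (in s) 70.72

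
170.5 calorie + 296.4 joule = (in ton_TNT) 2.413e-07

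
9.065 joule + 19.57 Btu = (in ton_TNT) 4.937e-06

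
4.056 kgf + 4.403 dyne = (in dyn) 3.978e+06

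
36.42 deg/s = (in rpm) 6.07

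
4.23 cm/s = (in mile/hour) 0.09462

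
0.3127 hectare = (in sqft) 3.366e+04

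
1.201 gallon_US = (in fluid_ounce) 153.7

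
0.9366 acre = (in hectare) 0.379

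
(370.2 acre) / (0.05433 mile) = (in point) 4.857e+07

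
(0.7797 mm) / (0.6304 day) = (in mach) 4.204e-11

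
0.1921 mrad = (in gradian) 0.01223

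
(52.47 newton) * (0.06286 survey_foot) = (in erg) 1.005e+07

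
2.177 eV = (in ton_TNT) 8.336e-29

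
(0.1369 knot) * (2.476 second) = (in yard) 0.1907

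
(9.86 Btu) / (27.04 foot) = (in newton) 1262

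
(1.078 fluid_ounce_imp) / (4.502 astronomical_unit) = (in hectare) 4.548e-21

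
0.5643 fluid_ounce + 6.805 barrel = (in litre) 1082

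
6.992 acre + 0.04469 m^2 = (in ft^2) 3.046e+05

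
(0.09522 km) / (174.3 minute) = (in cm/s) 0.9105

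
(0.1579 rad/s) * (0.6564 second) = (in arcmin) 356.3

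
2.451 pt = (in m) 0.0008647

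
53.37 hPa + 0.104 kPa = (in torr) 40.81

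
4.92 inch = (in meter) 0.125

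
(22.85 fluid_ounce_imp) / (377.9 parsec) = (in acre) 1.376e-26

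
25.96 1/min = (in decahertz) 0.04327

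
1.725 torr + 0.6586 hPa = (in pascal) 295.8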